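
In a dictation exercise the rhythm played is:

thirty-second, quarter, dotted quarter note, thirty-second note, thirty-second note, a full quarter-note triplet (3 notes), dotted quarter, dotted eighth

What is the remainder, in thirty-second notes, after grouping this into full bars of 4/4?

One bar of 4/4 = 32 thirty-second notes.
Each duration in thirty-second notes: thirty-second = 1; quarter = 8; dotted quarter note = 12; thirty-second note = 1; thirty-second note = 1; a full quarter-note triplet (3 notes) (three triplet quarters span one half) = 16; dotted quarter = 12; dotted eighth = 6.
Altogether 1 + 8 + 12 + 1 + 1 + 16 + 12 + 6 = 57.
57 ÷ 32 = 1 complete bar with 25 thirty-second notes remaining.

25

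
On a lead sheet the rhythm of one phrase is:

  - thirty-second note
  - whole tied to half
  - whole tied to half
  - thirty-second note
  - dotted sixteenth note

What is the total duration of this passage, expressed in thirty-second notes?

In thirty-second notes: thirty-second note = 1; whole tied to half (whole + half) = 48; whole tied to half (whole + half) = 48; thirty-second note = 1; dotted sixteenth note = 3.
Sum: 1 + 48 + 48 + 1 + 3 = 101 thirty-second notes.

101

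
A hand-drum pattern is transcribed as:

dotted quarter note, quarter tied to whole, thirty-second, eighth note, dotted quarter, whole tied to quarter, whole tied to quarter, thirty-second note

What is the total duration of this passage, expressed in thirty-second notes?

150

In thirty-second notes: dotted quarter note = 12; quarter tied to whole (quarter + whole) = 40; thirty-second = 1; eighth note = 4; dotted quarter = 12; whole tied to quarter (whole + quarter) = 40; whole tied to quarter (whole + quarter) = 40; thirty-second note = 1.
Sum: 12 + 40 + 1 + 4 + 12 + 40 + 40 + 1 = 150 thirty-second notes.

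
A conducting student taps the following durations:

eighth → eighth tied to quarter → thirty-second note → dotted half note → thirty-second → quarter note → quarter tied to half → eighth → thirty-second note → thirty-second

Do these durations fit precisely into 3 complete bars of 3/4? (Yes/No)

No

One bar of 3/4 = 24 thirty-second notes, so 3 bars = 72.
Express everything in thirty-second notes: eighth = 4; eighth tied to quarter (eighth + quarter) = 12; thirty-second note = 1; dotted half note = 24; thirty-second = 1; quarter note = 8; quarter tied to half (quarter + half) = 24; eighth = 4; thirty-second note = 1; thirty-second = 1.
Total: 4 + 12 + 1 + 24 + 1 + 8 + 24 + 4 + 1 + 1 = 80.
80 exceeds 72, so the answer is No.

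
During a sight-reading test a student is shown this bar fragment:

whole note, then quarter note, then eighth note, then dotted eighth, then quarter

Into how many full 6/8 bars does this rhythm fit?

One bar of 6/8 = 12 sixteenth notes.
In sixteenth notes: whole note = 16; quarter note = 4; eighth note = 2; dotted eighth = 3; quarter = 4.
Adding: 16 + 4 + 2 + 3 + 4 = 29.
29 ÷ 12 = 2 complete bars with 5 left over.

2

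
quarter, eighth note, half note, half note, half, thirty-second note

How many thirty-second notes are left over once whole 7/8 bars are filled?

5

One bar of 7/8 = 28 thirty-second notes.
Working in thirty-second notes: quarter = 8; eighth note = 4; half note = 16; half note = 16; half = 16; thirty-second note = 1.
Adding: 8 + 4 + 16 + 16 + 16 + 1 = 61.
61 ÷ 28 = 2 complete bars with 5 thirty-second notes remaining.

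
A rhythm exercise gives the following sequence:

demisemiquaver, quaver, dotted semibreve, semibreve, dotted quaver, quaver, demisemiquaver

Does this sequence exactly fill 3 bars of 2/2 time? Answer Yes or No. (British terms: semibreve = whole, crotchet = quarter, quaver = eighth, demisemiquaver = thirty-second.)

Yes

One bar of 2/2 = 32 thirty-second notes, so 3 bars = 96.
Convert each value to thirty-second notes: demisemiquaver = 1; quaver = 4; dotted semibreve = 48; semibreve = 32; dotted quaver = 6; quaver = 4; demisemiquaver = 1.
Total: 1 + 4 + 48 + 32 + 6 + 4 + 1 = 96.
96 equals 96, so the answer is Yes.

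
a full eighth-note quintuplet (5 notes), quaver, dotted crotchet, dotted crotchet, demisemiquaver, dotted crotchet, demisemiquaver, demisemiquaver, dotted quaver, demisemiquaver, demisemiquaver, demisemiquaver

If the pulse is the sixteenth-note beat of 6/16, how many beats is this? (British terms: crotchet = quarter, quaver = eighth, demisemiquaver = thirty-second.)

One sixteenth-note beat = 2 thirty-second notes.
In thirty-second notes: a full eighth-note quintuplet (5 notes) (five quintuplet eighths span one half) = 16; quaver = 4; dotted crotchet = 12; dotted crotchet = 12; demisemiquaver = 1; dotted crotchet = 12; demisemiquaver = 1; demisemiquaver = 1; dotted quaver = 6; demisemiquaver = 1; demisemiquaver = 1; demisemiquaver = 1.
Altogether 16 + 4 + 12 + 12 + 1 + 12 + 1 + 1 + 6 + 1 + 1 + 1 = 68.
68 ÷ 2 = 34 beats.

34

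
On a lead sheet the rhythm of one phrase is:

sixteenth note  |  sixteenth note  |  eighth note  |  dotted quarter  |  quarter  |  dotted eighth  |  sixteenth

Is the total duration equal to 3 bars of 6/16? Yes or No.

One bar of 6/16 = 6 sixteenth notes, so 3 bars = 18.
Convert each value to sixteenth notes: sixteenth note = 1; sixteenth note = 1; eighth note = 2; dotted quarter = 6; quarter = 4; dotted eighth = 3; sixteenth = 1.
Altogether 1 + 1 + 2 + 6 + 4 + 3 + 1 = 18.
18 equals 18, so the answer is Yes.

Yes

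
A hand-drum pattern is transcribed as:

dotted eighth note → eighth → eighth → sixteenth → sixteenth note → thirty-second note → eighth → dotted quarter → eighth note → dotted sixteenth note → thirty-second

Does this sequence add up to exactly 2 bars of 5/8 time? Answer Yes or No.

No

One bar of 5/8 = 20 thirty-second notes, so 2 bars = 40.
Express everything in thirty-second notes: dotted eighth note = 6; eighth = 4; eighth = 4; sixteenth = 2; sixteenth note = 2; thirty-second note = 1; eighth = 4; dotted quarter = 12; eighth note = 4; dotted sixteenth note = 3; thirty-second = 1.
Sum: 6 + 4 + 4 + 2 + 2 + 1 + 4 + 12 + 4 + 3 + 1 = 43.
43 exceeds 40, so the answer is No.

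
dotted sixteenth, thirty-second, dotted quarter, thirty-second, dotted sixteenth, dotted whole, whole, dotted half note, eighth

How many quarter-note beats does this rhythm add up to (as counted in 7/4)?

One quarter-note beat = 8 thirty-second notes.
Working in thirty-second notes: dotted sixteenth = 3; thirty-second = 1; dotted quarter = 12; thirty-second = 1; dotted sixteenth = 3; dotted whole = 48; whole = 32; dotted half note = 24; eighth = 4.
Adding: 3 + 1 + 12 + 1 + 3 + 48 + 32 + 24 + 4 = 128.
128 ÷ 8 = 16 beats.

16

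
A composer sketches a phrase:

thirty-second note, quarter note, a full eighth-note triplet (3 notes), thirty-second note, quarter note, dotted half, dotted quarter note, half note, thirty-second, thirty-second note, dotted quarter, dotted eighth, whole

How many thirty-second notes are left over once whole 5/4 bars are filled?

One bar of 5/4 = 40 thirty-second notes.
Working in thirty-second notes: thirty-second note = 1; quarter note = 8; a full eighth-note triplet (3 notes) (three triplet eighths span one quarter) = 8; thirty-second note = 1; quarter note = 8; dotted half = 24; dotted quarter note = 12; half note = 16; thirty-second = 1; thirty-second note = 1; dotted quarter = 12; dotted eighth = 6; whole = 32.
Sum: 1 + 8 + 8 + 1 + 8 + 24 + 12 + 16 + 1 + 1 + 12 + 6 + 32 = 130.
130 ÷ 40 = 3 complete bars with 10 thirty-second notes remaining.

10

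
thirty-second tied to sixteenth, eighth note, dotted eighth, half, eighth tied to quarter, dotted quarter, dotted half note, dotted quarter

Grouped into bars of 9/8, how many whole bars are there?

2

One bar of 9/8 = 36 thirty-second notes.
Each duration in thirty-second notes: thirty-second tied to sixteenth (thirty-second + sixteenth) = 3; eighth note = 4; dotted eighth = 6; half = 16; eighth tied to quarter (eighth + quarter) = 12; dotted quarter = 12; dotted half note = 24; dotted quarter = 12.
Altogether 3 + 4 + 6 + 16 + 12 + 12 + 24 + 12 = 89.
89 ÷ 36 = 2 complete bars with 17 left over.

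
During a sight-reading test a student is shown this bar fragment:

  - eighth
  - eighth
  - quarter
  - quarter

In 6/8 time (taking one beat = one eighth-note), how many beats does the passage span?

6

One eighth-note beat = 2 sixteenth notes.
Working in sixteenth notes: eighth = 2; eighth = 2; quarter = 4; quarter = 4.
Adding: 2 + 2 + 4 + 4 = 12.
12 ÷ 2 = 6 beats.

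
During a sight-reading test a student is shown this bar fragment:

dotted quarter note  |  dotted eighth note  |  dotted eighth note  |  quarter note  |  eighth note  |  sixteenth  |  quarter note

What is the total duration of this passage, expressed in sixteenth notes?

23

In sixteenth notes: dotted quarter note = 6; dotted eighth note = 3; dotted eighth note = 3; quarter note = 4; eighth note = 2; sixteenth = 1; quarter note = 4.
Sum: 6 + 3 + 3 + 4 + 2 + 1 + 4 = 23 sixteenth notes.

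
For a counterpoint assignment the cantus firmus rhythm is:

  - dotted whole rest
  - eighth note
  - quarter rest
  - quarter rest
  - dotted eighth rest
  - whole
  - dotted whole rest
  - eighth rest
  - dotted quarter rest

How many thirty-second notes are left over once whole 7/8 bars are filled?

2

One bar of 7/8 = 14 sixteenth notes.
Each duration in sixteenth notes: dotted whole rest = 24; eighth note = 2; quarter rest = 4; quarter rest = 4; dotted eighth rest = 3; whole = 16; dotted whole rest = 24; eighth rest = 2; dotted quarter rest = 6.
Altogether 24 + 2 + 4 + 4 + 3 + 16 + 24 + 2 + 6 = 85.
85 ÷ 14 = 6 complete bars with 1 sixteenth note remaining = 2 thirty-second notes.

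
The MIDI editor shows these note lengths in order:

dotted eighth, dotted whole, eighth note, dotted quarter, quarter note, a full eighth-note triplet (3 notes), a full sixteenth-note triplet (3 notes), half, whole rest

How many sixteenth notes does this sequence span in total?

69

In sixteenth notes: dotted eighth = 3; dotted whole = 24; eighth note = 2; dotted quarter = 6; quarter note = 4; a full eighth-note triplet (3 notes) (three triplet eighths span one quarter) = 4; a full sixteenth-note triplet (3 notes) (three triplet sixteenths span one eighth) = 2; half = 8; whole rest = 16.
Sum: 3 + 24 + 2 + 6 + 4 + 4 + 2 + 8 + 16 = 69 sixteenth notes.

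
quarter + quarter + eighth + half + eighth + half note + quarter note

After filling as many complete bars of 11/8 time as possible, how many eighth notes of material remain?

5

One bar of 11/8 = 11 eighth notes.
Express everything in eighth notes: quarter = 2; quarter = 2; eighth = 1; half = 4; eighth = 1; half note = 4; quarter note = 2.
Total: 2 + 2 + 1 + 4 + 1 + 4 + 2 = 16.
16 ÷ 11 = 1 complete bar with 5 eighth notes remaining.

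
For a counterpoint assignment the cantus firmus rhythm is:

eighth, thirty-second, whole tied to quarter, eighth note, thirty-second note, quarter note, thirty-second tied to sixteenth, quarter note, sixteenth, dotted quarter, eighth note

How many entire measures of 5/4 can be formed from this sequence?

One bar of 5/4 = 40 thirty-second notes.
Each duration in thirty-second notes: eighth = 4; thirty-second = 1; whole tied to quarter (whole + quarter) = 40; eighth note = 4; thirty-second note = 1; quarter note = 8; thirty-second tied to sixteenth (thirty-second + sixteenth) = 3; quarter note = 8; sixteenth = 2; dotted quarter = 12; eighth note = 4.
Total: 4 + 1 + 40 + 4 + 1 + 8 + 3 + 8 + 2 + 12 + 4 = 87.
87 ÷ 40 = 2 complete bars with 7 left over.

2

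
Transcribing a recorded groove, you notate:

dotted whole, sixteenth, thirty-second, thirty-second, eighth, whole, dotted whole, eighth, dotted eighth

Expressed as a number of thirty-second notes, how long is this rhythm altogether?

146

Express everything in thirty-second notes: dotted whole = 48; sixteenth = 2; thirty-second = 1; thirty-second = 1; eighth = 4; whole = 32; dotted whole = 48; eighth = 4; dotted eighth = 6.
Total: 48 + 2 + 1 + 1 + 4 + 32 + 48 + 4 + 6 = 146 thirty-second notes.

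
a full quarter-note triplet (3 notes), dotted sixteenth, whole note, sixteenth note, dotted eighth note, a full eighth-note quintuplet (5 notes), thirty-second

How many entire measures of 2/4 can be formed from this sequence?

One bar of 2/4 = 16 thirty-second notes.
Each duration in thirty-second notes: a full quarter-note triplet (3 notes) (three triplet quarters span one half) = 16; dotted sixteenth = 3; whole note = 32; sixteenth note = 2; dotted eighth note = 6; a full eighth-note quintuplet (5 notes) (five quintuplet eighths span one half) = 16; thirty-second = 1.
Total: 16 + 3 + 32 + 2 + 6 + 16 + 1 = 76.
76 ÷ 16 = 4 complete bars with 12 left over.

4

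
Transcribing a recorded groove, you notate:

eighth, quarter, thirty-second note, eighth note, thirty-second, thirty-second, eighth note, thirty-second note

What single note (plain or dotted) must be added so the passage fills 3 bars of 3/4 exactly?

dotted whole note

3 bars of 3/4 = 72 thirty-second notes.
Convert each value to thirty-second notes: eighth = 4; quarter = 8; thirty-second note = 1; eighth note = 4; thirty-second = 1; thirty-second = 1; eighth note = 4; thirty-second note = 1.
Total: 4 + 8 + 1 + 4 + 1 + 1 + 4 + 1 = 24.
Remaining: 72 − 24 = 48 thirty-second notes, which is a dotted whole note.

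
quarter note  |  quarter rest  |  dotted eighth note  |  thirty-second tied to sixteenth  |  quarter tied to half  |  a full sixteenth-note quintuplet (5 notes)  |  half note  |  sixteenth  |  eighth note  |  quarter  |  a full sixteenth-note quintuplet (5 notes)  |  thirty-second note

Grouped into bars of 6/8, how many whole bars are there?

One bar of 6/8 = 24 thirty-second notes.
Convert each value to thirty-second notes: quarter note = 8; quarter rest = 8; dotted eighth note = 6; thirty-second tied to sixteenth (thirty-second + sixteenth) = 3; quarter tied to half (quarter + half) = 24; a full sixteenth-note quintuplet (5 notes) (five quintuplet sixteenths span one quarter) = 8; half note = 16; sixteenth = 2; eighth note = 4; quarter = 8; a full sixteenth-note quintuplet (5 notes) (five quintuplet sixteenths span one quarter) = 8; thirty-second note = 1.
Sum: 8 + 8 + 6 + 3 + 24 + 8 + 16 + 2 + 4 + 8 + 8 + 1 = 96.
96 ÷ 24 = 4 complete bars with 0 left over.

4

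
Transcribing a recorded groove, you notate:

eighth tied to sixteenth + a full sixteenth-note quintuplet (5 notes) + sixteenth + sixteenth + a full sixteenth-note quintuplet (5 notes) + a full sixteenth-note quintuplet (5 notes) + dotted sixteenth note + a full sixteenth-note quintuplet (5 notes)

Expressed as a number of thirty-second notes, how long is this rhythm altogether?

45

Express everything in thirty-second notes: eighth tied to sixteenth (eighth + sixteenth) = 6; a full sixteenth-note quintuplet (5 notes) (five quintuplet sixteenths span one quarter) = 8; sixteenth = 2; sixteenth = 2; a full sixteenth-note quintuplet (5 notes) (five quintuplet sixteenths span one quarter) = 8; a full sixteenth-note quintuplet (5 notes) (five quintuplet sixteenths span one quarter) = 8; dotted sixteenth note = 3; a full sixteenth-note quintuplet (5 notes) (five quintuplet sixteenths span one quarter) = 8.
Adding: 6 + 8 + 2 + 2 + 8 + 8 + 3 + 8 = 45 thirty-second notes.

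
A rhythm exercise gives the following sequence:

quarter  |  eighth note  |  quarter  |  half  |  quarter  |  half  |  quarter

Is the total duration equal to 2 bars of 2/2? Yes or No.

One bar of 2/2 = 8 eighth notes, so 2 bars = 16.
Each duration in eighth notes: quarter = 2; eighth note = 1; quarter = 2; half = 4; quarter = 2; half = 4; quarter = 2.
Altogether 2 + 1 + 2 + 4 + 2 + 4 + 2 = 17.
17 exceeds 16, so the answer is No.

No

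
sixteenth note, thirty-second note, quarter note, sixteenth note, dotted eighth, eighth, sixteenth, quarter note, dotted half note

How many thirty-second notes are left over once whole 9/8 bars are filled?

21

One bar of 9/8 = 36 thirty-second notes.
In thirty-second notes: sixteenth note = 2; thirty-second note = 1; quarter note = 8; sixteenth note = 2; dotted eighth = 6; eighth = 4; sixteenth = 2; quarter note = 8; dotted half note = 24.
Sum: 2 + 1 + 8 + 2 + 6 + 4 + 2 + 8 + 24 = 57.
57 ÷ 36 = 1 complete bar with 21 thirty-second notes remaining.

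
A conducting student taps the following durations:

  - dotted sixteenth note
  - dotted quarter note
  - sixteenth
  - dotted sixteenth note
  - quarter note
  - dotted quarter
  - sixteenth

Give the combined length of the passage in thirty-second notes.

42

Working in thirty-second notes: dotted sixteenth note = 3; dotted quarter note = 12; sixteenth = 2; dotted sixteenth note = 3; quarter note = 8; dotted quarter = 12; sixteenth = 2.
Total: 3 + 12 + 2 + 3 + 8 + 12 + 2 = 42 thirty-second notes.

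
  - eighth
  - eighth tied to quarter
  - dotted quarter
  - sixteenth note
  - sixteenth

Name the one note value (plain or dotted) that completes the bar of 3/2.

half note

The bar of 3/2 = 24 sixteenth notes.
Working in sixteenth notes: eighth = 2; eighth tied to quarter (eighth + quarter) = 6; dotted quarter = 6; sixteenth note = 1; sixteenth = 1.
Altogether 2 + 6 + 6 + 1 + 1 = 16.
Remaining: 24 − 16 = 8 sixteenth notes, which is a half note.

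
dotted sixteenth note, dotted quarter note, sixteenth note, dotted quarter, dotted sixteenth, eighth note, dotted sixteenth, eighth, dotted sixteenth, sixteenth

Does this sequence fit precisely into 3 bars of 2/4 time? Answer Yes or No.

One bar of 2/4 = 16 thirty-second notes, so 3 bars = 48.
Working in thirty-second notes: dotted sixteenth note = 3; dotted quarter note = 12; sixteenth note = 2; dotted quarter = 12; dotted sixteenth = 3; eighth note = 4; dotted sixteenth = 3; eighth = 4; dotted sixteenth = 3; sixteenth = 2.
Adding: 3 + 12 + 2 + 12 + 3 + 4 + 3 + 4 + 3 + 2 = 48.
48 equals 48, so the answer is Yes.

Yes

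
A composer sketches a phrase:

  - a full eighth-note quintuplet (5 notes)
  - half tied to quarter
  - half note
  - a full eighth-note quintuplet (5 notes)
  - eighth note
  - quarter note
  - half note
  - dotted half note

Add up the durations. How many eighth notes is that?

31

Express everything in eighth notes: a full eighth-note quintuplet (5 notes) (five quintuplet eighths span one half) = 4; half tied to quarter (half + quarter) = 6; half note = 4; a full eighth-note quintuplet (5 notes) (five quintuplet eighths span one half) = 4; eighth note = 1; quarter note = 2; half note = 4; dotted half note = 6.
Adding: 4 + 6 + 4 + 4 + 1 + 2 + 4 + 6 = 31 eighth notes.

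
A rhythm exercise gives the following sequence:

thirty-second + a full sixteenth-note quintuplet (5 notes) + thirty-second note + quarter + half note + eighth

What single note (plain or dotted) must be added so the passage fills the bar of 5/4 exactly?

sixteenth note

The bar of 5/4 = 40 thirty-second notes.
Express everything in thirty-second notes: thirty-second = 1; a full sixteenth-note quintuplet (5 notes) (five quintuplet sixteenths span one quarter) = 8; thirty-second note = 1; quarter = 8; half note = 16; eighth = 4.
Total: 1 + 8 + 1 + 8 + 16 + 4 = 38.
Remaining: 40 − 38 = 2 thirty-second notes, which is a sixteenth note.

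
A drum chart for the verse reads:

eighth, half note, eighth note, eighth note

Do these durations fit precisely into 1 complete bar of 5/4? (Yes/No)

One bar of 5/4 = 10 eighth notes.
In eighth notes: eighth = 1; half note = 4; eighth note = 1; eighth note = 1.
Sum: 1 + 4 + 1 + 1 = 7.
7 falls short of 10, so the answer is No.

No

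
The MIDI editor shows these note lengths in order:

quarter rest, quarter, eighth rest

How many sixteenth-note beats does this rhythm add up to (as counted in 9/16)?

One sixteenth-note beat = 2 thirty-second notes.
Each duration in thirty-second notes: quarter rest = 8; quarter = 8; eighth rest = 4.
Total: 8 + 8 + 4 = 20.
20 ÷ 2 = 10 beats.

10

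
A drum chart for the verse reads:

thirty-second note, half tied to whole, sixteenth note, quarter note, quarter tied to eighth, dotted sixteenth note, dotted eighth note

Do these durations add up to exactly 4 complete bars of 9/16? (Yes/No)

One bar of 9/16 = 18 thirty-second notes, so 4 bars = 72.
In thirty-second notes: thirty-second note = 1; half tied to whole (half + whole) = 48; sixteenth note = 2; quarter note = 8; quarter tied to eighth (quarter + eighth) = 12; dotted sixteenth note = 3; dotted eighth note = 6.
Adding: 1 + 48 + 2 + 8 + 12 + 3 + 6 = 80.
80 exceeds 72, so the answer is No.

No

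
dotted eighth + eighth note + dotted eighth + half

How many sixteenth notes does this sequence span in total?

16

In sixteenth notes: dotted eighth = 3; eighth note = 2; dotted eighth = 3; half = 8.
Altogether 3 + 2 + 3 + 8 = 16 sixteenth notes.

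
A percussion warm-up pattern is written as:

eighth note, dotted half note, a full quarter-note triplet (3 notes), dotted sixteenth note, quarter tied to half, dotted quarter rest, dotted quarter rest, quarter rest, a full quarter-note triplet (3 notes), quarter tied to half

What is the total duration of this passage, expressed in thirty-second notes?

Express everything in thirty-second notes: eighth note = 4; dotted half note = 24; a full quarter-note triplet (3 notes) (three triplet quarters span one half) = 16; dotted sixteenth note = 3; quarter tied to half (quarter + half) = 24; dotted quarter rest = 12; dotted quarter rest = 12; quarter rest = 8; a full quarter-note triplet (3 notes) (three triplet quarters span one half) = 16; quarter tied to half (quarter + half) = 24.
Adding: 4 + 24 + 16 + 3 + 24 + 12 + 12 + 8 + 16 + 24 = 143 thirty-second notes.

143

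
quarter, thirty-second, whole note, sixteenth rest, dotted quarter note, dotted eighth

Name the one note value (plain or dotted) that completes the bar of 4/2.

dotted sixteenth note

The bar of 4/2 = 64 thirty-second notes.
Convert each value to thirty-second notes: quarter = 8; thirty-second = 1; whole note = 32; sixteenth rest = 2; dotted quarter note = 12; dotted eighth = 6.
Altogether 8 + 1 + 32 + 2 + 12 + 6 = 61.
Remaining: 64 − 61 = 3 thirty-second notes, which is a dotted sixteenth note.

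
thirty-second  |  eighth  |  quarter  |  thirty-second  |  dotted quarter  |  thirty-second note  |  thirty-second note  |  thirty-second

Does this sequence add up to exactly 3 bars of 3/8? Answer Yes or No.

One bar of 3/8 = 12 thirty-second notes, so 3 bars = 36.
Convert each value to thirty-second notes: thirty-second = 1; eighth = 4; quarter = 8; thirty-second = 1; dotted quarter = 12; thirty-second note = 1; thirty-second note = 1; thirty-second = 1.
Adding: 1 + 4 + 8 + 1 + 12 + 1 + 1 + 1 = 29.
29 falls short of 36, so the answer is No.

No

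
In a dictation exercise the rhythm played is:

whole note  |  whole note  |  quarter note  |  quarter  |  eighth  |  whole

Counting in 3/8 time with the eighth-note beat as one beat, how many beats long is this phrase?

One eighth-note beat = 2 sixteenth notes.
Express everything in sixteenth notes: whole note = 16; whole note = 16; quarter note = 4; quarter = 4; eighth = 2; whole = 16.
Adding: 16 + 16 + 4 + 4 + 2 + 16 = 58.
58 ÷ 2 = 29 beats.

29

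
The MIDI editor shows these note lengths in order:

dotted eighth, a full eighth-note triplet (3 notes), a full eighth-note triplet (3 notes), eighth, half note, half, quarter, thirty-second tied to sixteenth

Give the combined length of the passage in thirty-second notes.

In thirty-second notes: dotted eighth = 6; a full eighth-note triplet (3 notes) (three triplet eighths span one quarter) = 8; a full eighth-note triplet (3 notes) (three triplet eighths span one quarter) = 8; eighth = 4; half note = 16; half = 16; quarter = 8; thirty-second tied to sixteenth (thirty-second + sixteenth) = 3.
Sum: 6 + 8 + 8 + 4 + 16 + 16 + 8 + 3 = 69 thirty-second notes.

69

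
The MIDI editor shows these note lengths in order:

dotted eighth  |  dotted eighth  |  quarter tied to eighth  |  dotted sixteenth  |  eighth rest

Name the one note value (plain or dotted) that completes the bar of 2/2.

The bar of 2/2 = 32 thirty-second notes.
Convert each value to thirty-second notes: dotted eighth = 6; dotted eighth = 6; quarter tied to eighth (quarter + eighth) = 12; dotted sixteenth = 3; eighth rest = 4.
Adding: 6 + 6 + 12 + 3 + 4 = 31.
Remaining: 32 − 31 = 1 thirty-second note, which is a thirty-second note.

thirty-second note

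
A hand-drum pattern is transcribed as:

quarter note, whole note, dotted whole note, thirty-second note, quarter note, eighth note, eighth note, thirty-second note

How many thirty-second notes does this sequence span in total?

106

Convert each value to thirty-second notes: quarter note = 8; whole note = 32; dotted whole note = 48; thirty-second note = 1; quarter note = 8; eighth note = 4; eighth note = 4; thirty-second note = 1.
Total: 8 + 32 + 48 + 1 + 8 + 4 + 4 + 1 = 106 thirty-second notes.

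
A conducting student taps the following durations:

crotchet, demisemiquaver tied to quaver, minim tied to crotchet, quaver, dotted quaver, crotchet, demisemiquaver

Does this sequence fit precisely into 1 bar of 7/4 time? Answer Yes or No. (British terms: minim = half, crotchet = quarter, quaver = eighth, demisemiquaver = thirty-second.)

Yes

One bar of 7/4 = 56 thirty-second notes.
Convert each value to thirty-second notes: crotchet = 8; demisemiquaver tied to quaver (demisemiquaver + quaver) = 5; minim tied to crotchet (minim + crotchet) = 24; quaver = 4; dotted quaver = 6; crotchet = 8; demisemiquaver = 1.
Total: 8 + 5 + 24 + 4 + 6 + 8 + 1 = 56.
56 equals 56, so the answer is Yes.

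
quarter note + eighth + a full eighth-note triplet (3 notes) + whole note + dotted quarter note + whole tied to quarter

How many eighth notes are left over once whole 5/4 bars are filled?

6

One bar of 5/4 = 10 eighth notes.
Convert each value to eighth notes: quarter note = 2; eighth = 1; a full eighth-note triplet (3 notes) (three triplet eighths span one quarter) = 2; whole note = 8; dotted quarter note = 3; whole tied to quarter (whole + quarter) = 10.
Altogether 2 + 1 + 2 + 8 + 3 + 10 = 26.
26 ÷ 10 = 2 complete bars with 6 eighth notes remaining.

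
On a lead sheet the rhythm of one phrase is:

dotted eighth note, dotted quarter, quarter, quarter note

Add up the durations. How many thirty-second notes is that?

34

Each duration in thirty-second notes: dotted eighth note = 6; dotted quarter = 12; quarter = 8; quarter note = 8.
Adding: 6 + 12 + 8 + 8 = 34 thirty-second notes.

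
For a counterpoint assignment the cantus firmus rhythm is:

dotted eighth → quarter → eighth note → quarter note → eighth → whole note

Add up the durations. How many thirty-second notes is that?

Convert each value to thirty-second notes: dotted eighth = 6; quarter = 8; eighth note = 4; quarter note = 8; eighth = 4; whole note = 32.
Adding: 6 + 8 + 4 + 8 + 4 + 32 = 62 thirty-second notes.

62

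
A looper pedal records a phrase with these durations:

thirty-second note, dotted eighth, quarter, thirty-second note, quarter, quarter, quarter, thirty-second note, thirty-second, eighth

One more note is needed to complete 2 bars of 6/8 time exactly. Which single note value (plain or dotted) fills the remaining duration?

2 bars of 6/8 = 48 thirty-second notes.
Each duration in thirty-second notes: thirty-second note = 1; dotted eighth = 6; quarter = 8; thirty-second note = 1; quarter = 8; quarter = 8; quarter = 8; thirty-second note = 1; thirty-second = 1; eighth = 4.
Altogether 1 + 6 + 8 + 1 + 8 + 8 + 8 + 1 + 1 + 4 = 46.
Remaining: 48 − 46 = 2 thirty-second notes, which is a sixteenth note.

sixteenth note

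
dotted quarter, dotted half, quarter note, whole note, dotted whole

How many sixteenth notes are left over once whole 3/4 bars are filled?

2

One bar of 3/4 = 6 eighth notes.
Express everything in eighth notes: dotted quarter = 3; dotted half = 6; quarter note = 2; whole note = 8; dotted whole = 12.
Adding: 3 + 6 + 2 + 8 + 12 = 31.
31 ÷ 6 = 5 complete bars with 1 eighth note remaining = 2 sixteenth notes.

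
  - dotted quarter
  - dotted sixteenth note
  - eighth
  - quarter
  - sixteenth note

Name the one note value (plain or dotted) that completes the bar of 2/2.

dotted sixteenth note

The bar of 2/2 = 32 thirty-second notes.
Working in thirty-second notes: dotted quarter = 12; dotted sixteenth note = 3; eighth = 4; quarter = 8; sixteenth note = 2.
Altogether 12 + 3 + 4 + 8 + 2 = 29.
Remaining: 32 − 29 = 3 thirty-second notes, which is a dotted sixteenth note.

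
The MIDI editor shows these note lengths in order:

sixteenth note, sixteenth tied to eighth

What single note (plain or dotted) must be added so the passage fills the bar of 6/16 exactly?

The bar of 6/16 = 6 sixteenth notes.
Convert each value to sixteenth notes: sixteenth note = 1; sixteenth tied to eighth (sixteenth + eighth) = 3.
Adding: 1 + 3 = 4.
Remaining: 6 − 4 = 2 sixteenth notes, which is a eighth note.

eighth note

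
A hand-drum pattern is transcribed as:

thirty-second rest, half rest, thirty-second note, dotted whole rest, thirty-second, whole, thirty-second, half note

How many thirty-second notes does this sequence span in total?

Express everything in thirty-second notes: thirty-second rest = 1; half rest = 16; thirty-second note = 1; dotted whole rest = 48; thirty-second = 1; whole = 32; thirty-second = 1; half note = 16.
Sum: 1 + 16 + 1 + 48 + 1 + 32 + 1 + 16 = 116 thirty-second notes.

116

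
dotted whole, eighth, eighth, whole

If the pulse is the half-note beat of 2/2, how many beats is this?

One half-note beat = 4 eighth notes.
Express everything in eighth notes: dotted whole = 12; eighth = 1; eighth = 1; whole = 8.
Sum: 12 + 1 + 1 + 8 = 22.
22 ÷ 4 = 5.5 beats.

5.5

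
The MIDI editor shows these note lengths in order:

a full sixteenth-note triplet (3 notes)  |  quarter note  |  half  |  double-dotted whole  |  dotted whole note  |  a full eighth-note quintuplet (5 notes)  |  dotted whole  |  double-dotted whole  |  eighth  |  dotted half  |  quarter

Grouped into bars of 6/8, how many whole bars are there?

One bar of 6/8 = 6 eighth notes.
Working in eighth notes: a full sixteenth-note triplet (3 notes) (three triplet sixteenths span one eighth) = 1; quarter note = 2; half = 4; double-dotted whole = 14; dotted whole note = 12; a full eighth-note quintuplet (5 notes) (five quintuplet eighths span one half) = 4; dotted whole = 12; double-dotted whole = 14; eighth = 1; dotted half = 6; quarter = 2.
Altogether 1 + 2 + 4 + 14 + 12 + 4 + 12 + 14 + 1 + 6 + 2 = 72.
72 ÷ 6 = 12 complete bars with 0 left over.

12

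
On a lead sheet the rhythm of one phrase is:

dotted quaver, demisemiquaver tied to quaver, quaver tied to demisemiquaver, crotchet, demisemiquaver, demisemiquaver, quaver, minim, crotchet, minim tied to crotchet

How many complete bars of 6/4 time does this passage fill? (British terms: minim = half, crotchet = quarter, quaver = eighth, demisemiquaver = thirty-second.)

One bar of 6/4 = 48 thirty-second notes.
In thirty-second notes: dotted quaver = 6; demisemiquaver tied to quaver (demisemiquaver + quaver) = 5; quaver tied to demisemiquaver (quaver + demisemiquaver) = 5; crotchet = 8; demisemiquaver = 1; demisemiquaver = 1; quaver = 4; minim = 16; crotchet = 8; minim tied to crotchet (minim + crotchet) = 24.
Sum: 6 + 5 + 5 + 8 + 1 + 1 + 4 + 16 + 8 + 24 = 78.
78 ÷ 48 = 1 complete bar with 30 left over.

1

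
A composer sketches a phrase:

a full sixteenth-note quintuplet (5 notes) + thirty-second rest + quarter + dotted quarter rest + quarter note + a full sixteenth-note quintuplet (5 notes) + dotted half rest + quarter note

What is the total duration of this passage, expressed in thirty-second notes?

77

Working in thirty-second notes: a full sixteenth-note quintuplet (5 notes) (five quintuplet sixteenths span one quarter) = 8; thirty-second rest = 1; quarter = 8; dotted quarter rest = 12; quarter note = 8; a full sixteenth-note quintuplet (5 notes) (five quintuplet sixteenths span one quarter) = 8; dotted half rest = 24; quarter note = 8.
Total: 8 + 1 + 8 + 12 + 8 + 8 + 24 + 8 = 77 thirty-second notes.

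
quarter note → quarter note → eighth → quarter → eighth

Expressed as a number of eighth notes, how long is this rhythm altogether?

8

In eighth notes: quarter note = 2; quarter note = 2; eighth = 1; quarter = 2; eighth = 1.
Altogether 2 + 2 + 1 + 2 + 1 = 8 eighth notes.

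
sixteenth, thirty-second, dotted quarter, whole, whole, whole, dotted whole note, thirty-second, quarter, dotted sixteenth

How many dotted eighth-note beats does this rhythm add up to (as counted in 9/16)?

One dotted eighth-note beat = 6 thirty-second notes.
Each duration in thirty-second notes: sixteenth = 2; thirty-second = 1; dotted quarter = 12; whole = 32; whole = 32; whole = 32; dotted whole note = 48; thirty-second = 1; quarter = 8; dotted sixteenth = 3.
Sum: 2 + 1 + 12 + 32 + 32 + 32 + 48 + 1 + 8 + 3 = 171.
171 ÷ 6 = 28.5 beats.

28.5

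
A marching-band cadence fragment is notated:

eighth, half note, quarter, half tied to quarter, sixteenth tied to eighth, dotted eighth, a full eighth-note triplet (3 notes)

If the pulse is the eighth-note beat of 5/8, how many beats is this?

One eighth-note beat = 2 sixteenth notes.
Each duration in sixteenth notes: eighth = 2; half note = 8; quarter = 4; half tied to quarter (half + quarter) = 12; sixteenth tied to eighth (sixteenth + eighth) = 3; dotted eighth = 3; a full eighth-note triplet (3 notes) (three triplet eighths span one quarter) = 4.
Sum: 2 + 8 + 4 + 12 + 3 + 3 + 4 = 36.
36 ÷ 2 = 18 beats.

18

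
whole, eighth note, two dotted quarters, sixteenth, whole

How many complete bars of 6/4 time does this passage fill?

1

One bar of 6/4 = 24 sixteenth notes.
Express everything in sixteenth notes: whole = 16; eighth note = 2; dotted quarter = 6; dotted quarter = 6; sixteenth = 1; whole = 16.
Adding: 16 + 2 + 6 + 6 + 1 + 16 = 47.
47 ÷ 24 = 1 complete bar with 23 left over.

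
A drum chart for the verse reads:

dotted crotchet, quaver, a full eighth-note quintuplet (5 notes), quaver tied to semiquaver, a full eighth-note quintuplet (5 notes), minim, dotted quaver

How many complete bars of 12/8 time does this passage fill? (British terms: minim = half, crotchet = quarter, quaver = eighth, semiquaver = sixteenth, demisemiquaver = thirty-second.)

1

One bar of 12/8 = 24 sixteenth notes.
Working in sixteenth notes: dotted crotchet = 6; quaver = 2; a full eighth-note quintuplet (5 notes) (five quintuplet eighths span one half) = 8; quaver tied to semiquaver (quaver + semiquaver) = 3; a full eighth-note quintuplet (5 notes) (five quintuplet eighths span one half) = 8; minim = 8; dotted quaver = 3.
Sum: 6 + 2 + 8 + 3 + 8 + 8 + 3 = 38.
38 ÷ 24 = 1 complete bar with 14 left over.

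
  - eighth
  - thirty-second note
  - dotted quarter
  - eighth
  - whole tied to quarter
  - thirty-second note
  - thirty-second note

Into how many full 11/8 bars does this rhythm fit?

One bar of 11/8 = 44 thirty-second notes.
Convert each value to thirty-second notes: eighth = 4; thirty-second note = 1; dotted quarter = 12; eighth = 4; whole tied to quarter (whole + quarter) = 40; thirty-second note = 1; thirty-second note = 1.
Sum: 4 + 1 + 12 + 4 + 40 + 1 + 1 = 63.
63 ÷ 44 = 1 complete bar with 19 left over.

1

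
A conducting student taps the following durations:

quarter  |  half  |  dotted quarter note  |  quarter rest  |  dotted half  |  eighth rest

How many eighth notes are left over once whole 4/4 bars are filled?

2

One bar of 4/4 = 8 eighth notes.
Express everything in eighth notes: quarter = 2; half = 4; dotted quarter note = 3; quarter rest = 2; dotted half = 6; eighth rest = 1.
Altogether 2 + 4 + 3 + 2 + 6 + 1 = 18.
18 ÷ 8 = 2 complete bars with 2 eighth notes remaining.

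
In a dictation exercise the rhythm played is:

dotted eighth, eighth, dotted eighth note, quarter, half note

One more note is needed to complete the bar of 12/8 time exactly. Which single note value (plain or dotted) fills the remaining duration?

The bar of 12/8 = 24 sixteenth notes.
Working in sixteenth notes: dotted eighth = 3; eighth = 2; dotted eighth note = 3; quarter = 4; half note = 8.
Adding: 3 + 2 + 3 + 4 + 8 = 20.
Remaining: 24 − 20 = 4 sixteenth notes, which is a quarter note.

quarter note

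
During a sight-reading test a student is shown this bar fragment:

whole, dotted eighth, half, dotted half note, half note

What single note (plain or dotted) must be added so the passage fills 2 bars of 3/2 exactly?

sixteenth note

2 bars of 3/2 = 48 sixteenth notes.
In sixteenth notes: whole = 16; dotted eighth = 3; half = 8; dotted half note = 12; half note = 8.
Adding: 16 + 3 + 8 + 12 + 8 = 47.
Remaining: 48 − 47 = 1 sixteenth note, which is a sixteenth note.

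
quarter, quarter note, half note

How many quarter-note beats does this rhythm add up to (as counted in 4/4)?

4

One quarter-note beat = 2 eighth notes.
Express everything in eighth notes: quarter = 2; quarter note = 2; half note = 4.
Adding: 2 + 2 + 4 = 8.
8 ÷ 2 = 4 beats.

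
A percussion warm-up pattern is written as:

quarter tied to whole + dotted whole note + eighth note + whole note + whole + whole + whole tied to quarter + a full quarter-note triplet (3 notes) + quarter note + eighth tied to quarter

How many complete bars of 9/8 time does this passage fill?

One bar of 9/8 = 9 eighth notes.
In eighth notes: quarter tied to whole (quarter + whole) = 10; dotted whole note = 12; eighth note = 1; whole note = 8; whole = 8; whole = 8; whole tied to quarter (whole + quarter) = 10; a full quarter-note triplet (3 notes) (three triplet quarters span one half) = 4; quarter note = 2; eighth tied to quarter (eighth + quarter) = 3.
Total: 10 + 12 + 1 + 8 + 8 + 8 + 10 + 4 + 2 + 3 = 66.
66 ÷ 9 = 7 complete bars with 3 left over.

7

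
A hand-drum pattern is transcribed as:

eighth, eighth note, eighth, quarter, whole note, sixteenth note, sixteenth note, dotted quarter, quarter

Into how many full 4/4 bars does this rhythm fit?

One bar of 4/4 = 16 sixteenth notes.
Express everything in sixteenth notes: eighth = 2; eighth note = 2; eighth = 2; quarter = 4; whole note = 16; sixteenth note = 1; sixteenth note = 1; dotted quarter = 6; quarter = 4.
Total: 2 + 2 + 2 + 4 + 16 + 1 + 1 + 6 + 4 = 38.
38 ÷ 16 = 2 complete bars with 6 left over.

2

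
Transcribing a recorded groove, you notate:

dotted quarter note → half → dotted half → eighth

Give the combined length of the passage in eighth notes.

In eighth notes: dotted quarter note = 3; half = 4; dotted half = 6; eighth = 1.
Sum: 3 + 4 + 6 + 1 = 14 eighth notes.

14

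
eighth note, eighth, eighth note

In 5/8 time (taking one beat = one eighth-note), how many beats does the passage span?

One eighth-note beat = 2 sixteenth notes.
In sixteenth notes: eighth note = 2; eighth = 2; eighth note = 2.
Total: 2 + 2 + 2 = 6.
6 ÷ 2 = 3 beats.

3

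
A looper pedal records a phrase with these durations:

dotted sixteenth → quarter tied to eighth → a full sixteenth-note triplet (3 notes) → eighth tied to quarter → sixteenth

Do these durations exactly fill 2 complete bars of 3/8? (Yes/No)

One bar of 3/8 = 12 thirty-second notes, so 2 bars = 24.
Working in thirty-second notes: dotted sixteenth = 3; quarter tied to eighth (quarter + eighth) = 12; a full sixteenth-note triplet (3 notes) (three triplet sixteenths span one eighth) = 4; eighth tied to quarter (eighth + quarter) = 12; sixteenth = 2.
Altogether 3 + 12 + 4 + 12 + 2 = 33.
33 exceeds 24, so the answer is No.

No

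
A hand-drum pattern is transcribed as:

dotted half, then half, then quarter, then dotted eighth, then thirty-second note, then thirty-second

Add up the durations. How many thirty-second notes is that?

56

Working in thirty-second notes: dotted half = 24; half = 16; quarter = 8; dotted eighth = 6; thirty-second note = 1; thirty-second = 1.
Sum: 24 + 16 + 8 + 6 + 1 + 1 = 56 thirty-second notes.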